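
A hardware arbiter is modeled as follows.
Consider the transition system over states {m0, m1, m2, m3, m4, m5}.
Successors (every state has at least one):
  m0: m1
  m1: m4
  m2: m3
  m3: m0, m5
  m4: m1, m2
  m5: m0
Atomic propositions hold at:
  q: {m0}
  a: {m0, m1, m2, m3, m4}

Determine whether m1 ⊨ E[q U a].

E[q U a]: least fixpoint, start Z0 = Sat(a) = {m0, m1, m2, m3, m4}, add states in Sat(q) with some successor in Z. Already a fixed point.
Sat(E[q U a]) = {m0, m1, m2, m3, m4}
m1 ∈ Sat(E[q U a]) = {m0, m1, m2, m3, m4}, so the formula holds at m1.

Yes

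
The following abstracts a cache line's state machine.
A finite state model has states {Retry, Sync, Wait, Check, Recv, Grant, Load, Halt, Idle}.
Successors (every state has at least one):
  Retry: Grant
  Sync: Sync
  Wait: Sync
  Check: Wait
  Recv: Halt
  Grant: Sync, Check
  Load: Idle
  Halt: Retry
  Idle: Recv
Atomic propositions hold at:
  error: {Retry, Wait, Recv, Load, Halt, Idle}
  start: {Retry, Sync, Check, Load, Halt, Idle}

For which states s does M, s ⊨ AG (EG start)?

{Sync}

EG start: greatest fixpoint, start Z0 = {Retry, Sync, Check, Load, Halt, Idle}, keep only states in Sat with some successor in Z. Z1 = {Sync, Load, Halt}; Z2 = {Sync}; fixed.
Sat(EG start) = {Sync}
AG (EG start): greatest fixpoint, start Z0 = {Sync}, keep only states in Sat with every successor in Z. Already a fixed point.
Sat(AG (EG start)) = {Sync}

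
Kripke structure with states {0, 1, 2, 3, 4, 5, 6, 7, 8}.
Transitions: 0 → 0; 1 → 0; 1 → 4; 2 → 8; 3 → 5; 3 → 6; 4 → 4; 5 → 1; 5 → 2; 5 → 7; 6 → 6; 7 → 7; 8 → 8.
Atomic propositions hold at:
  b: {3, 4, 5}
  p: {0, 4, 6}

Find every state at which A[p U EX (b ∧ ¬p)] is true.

{3}

Sat(¬p) = {1, 2, 3, 5, 7, 8}
Sat(b ∧ ¬p) = {3, 5}
Sat(EX (b ∧ ¬p)) = {s : some successor in {3, 5}} = {3}
A[p U EX (b ∧ ¬p)]: least fixpoint, start Z0 = Sat(EX (b ∧ ¬p)) = {3}, add states in Sat(p) with every successor in Z. Already a fixed point.
Sat(A[p U EX (b ∧ ¬p)]) = {3}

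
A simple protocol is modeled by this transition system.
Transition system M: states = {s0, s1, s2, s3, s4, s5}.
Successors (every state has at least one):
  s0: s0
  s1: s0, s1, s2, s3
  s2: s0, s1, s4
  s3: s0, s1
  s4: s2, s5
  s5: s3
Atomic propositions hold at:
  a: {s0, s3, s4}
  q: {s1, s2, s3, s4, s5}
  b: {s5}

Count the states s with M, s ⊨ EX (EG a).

EG a: greatest fixpoint, start Z0 = {s0, s3, s4}, keep only states in Sat with some successor in Z. Z1 = {s0, s3}; fixed.
Sat(EG a) = {s0, s3}
Sat(EX (EG a)) = {s : some successor in {s0, s3}} = {s0, s1, s2, s3, s5}
|Sat(EX (EG a))| = |{s0, s1, s2, s3, s5}| = 5.

5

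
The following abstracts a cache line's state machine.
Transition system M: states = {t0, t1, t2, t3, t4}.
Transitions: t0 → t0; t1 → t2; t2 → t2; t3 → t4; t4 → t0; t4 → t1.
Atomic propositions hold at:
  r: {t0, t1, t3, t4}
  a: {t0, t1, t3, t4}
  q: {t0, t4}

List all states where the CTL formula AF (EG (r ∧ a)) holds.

Sat(r ∧ a) = {t0, t1, t3, t4}
EG (r ∧ a): greatest fixpoint, start Z0 = {t0, t1, t3, t4}, keep only states in Sat with some successor in Z. Z1 = {t0, t3, t4}; fixed.
Sat(EG (r ∧ a)) = {t0, t3, t4}
AF (EG (r ∧ a)): least fixpoint, start Z0 = {t0, t3, t4}, add states with every successor in Z. Already a fixed point.
Sat(AF (EG (r ∧ a))) = {t0, t3, t4}

{t0, t3, t4}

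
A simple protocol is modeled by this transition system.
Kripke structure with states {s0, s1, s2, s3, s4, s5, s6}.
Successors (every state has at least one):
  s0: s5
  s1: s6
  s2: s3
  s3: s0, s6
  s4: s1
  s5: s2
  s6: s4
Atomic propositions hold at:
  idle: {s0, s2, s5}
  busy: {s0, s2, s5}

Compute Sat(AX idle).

{s0, s5}

Sat(AX idle) = {s : every successor in {s0, s2, s5}} = {s0, s5}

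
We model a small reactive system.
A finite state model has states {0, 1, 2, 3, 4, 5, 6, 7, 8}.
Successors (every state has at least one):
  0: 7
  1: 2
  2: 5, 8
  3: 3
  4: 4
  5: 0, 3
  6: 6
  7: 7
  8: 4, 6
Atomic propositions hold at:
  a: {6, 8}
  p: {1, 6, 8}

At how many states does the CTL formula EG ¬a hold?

Sat(¬a) = {0, 1, 2, 3, 4, 5, 7}
EG ¬a: greatest fixpoint, start Z0 = {0, 1, 2, 3, 4, 5, 7}, keep only states in Sat with some successor in Z. Already a fixed point.
Sat(EG ¬a) = {0, 1, 2, 3, 4, 5, 7}
|Sat(EG ¬a)| = |{0, 1, 2, 3, 4, 5, 7}| = 7.

7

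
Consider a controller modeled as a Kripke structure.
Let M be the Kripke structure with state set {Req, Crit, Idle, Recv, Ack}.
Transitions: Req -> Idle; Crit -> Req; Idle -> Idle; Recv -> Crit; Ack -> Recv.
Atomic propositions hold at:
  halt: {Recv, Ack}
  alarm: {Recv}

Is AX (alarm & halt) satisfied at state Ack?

Sat(alarm & halt) = {Recv}
Sat(AX (alarm & halt)) = {s : every successor in {Recv}} = {Ack}
Ack ∈ Sat(AX (alarm & halt)) = {Ack}, so the formula holds at Ack.

Yes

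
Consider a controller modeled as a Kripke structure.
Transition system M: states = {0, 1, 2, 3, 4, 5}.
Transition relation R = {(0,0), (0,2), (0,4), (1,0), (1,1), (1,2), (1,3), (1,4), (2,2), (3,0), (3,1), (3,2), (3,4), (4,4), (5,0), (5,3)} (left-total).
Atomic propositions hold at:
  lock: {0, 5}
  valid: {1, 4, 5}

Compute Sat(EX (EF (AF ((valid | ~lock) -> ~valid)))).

Sat(~lock) = {1, 2, 3, 4}
Sat(valid | ~lock) = {1, 2, 3, 4, 5}
Sat(~valid) = {0, 2, 3}
Sat((valid | ~lock) -> ~valid) = {0, 2, 3}
AF ((valid | ~lock) -> ~valid): least fixpoint, start Z0 = {0, 2, 3}, add states with every successor in Z. Z1 = {0, 2, 3, 5}; fixed.
Sat(AF ((valid | ~lock) -> ~valid)) = {0, 2, 3, 5}
EF (AF ((valid | ~lock) -> ~valid)): least fixpoint, start Z0 = {0, 2, 3, 5}, add states with some successor in Z. Z1 = {0, 1, 2, 3, 5}; fixed.
Sat(EF (AF ((valid | ~lock) -> ~valid))) = {0, 1, 2, 3, 5}
Sat(EX (EF (AF ((valid | ~lock) -> ~valid)))) = {s : some successor in {0, 1, 2, 3, 5}} = {0, 1, 2, 3, 5}

{0, 1, 2, 3, 5}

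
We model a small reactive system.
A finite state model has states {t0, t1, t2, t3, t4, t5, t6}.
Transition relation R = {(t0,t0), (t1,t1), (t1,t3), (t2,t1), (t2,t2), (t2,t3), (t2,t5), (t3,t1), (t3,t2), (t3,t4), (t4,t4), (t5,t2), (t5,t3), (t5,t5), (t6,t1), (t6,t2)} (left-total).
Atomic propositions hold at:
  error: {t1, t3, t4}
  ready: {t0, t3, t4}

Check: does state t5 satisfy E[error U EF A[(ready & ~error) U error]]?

Yes

Sat(~error) = {t0, t2, t5, t6}
Sat(ready & ~error) = {t0}
A[(ready & ~error) U error]: least fixpoint, start Z0 = Sat(error) = {t1, t3, t4}, add states in Sat(ready & ~error) with every successor in Z. Already a fixed point.
Sat(A[(ready & ~error) U error]) = {t1, t3, t4}
EF A[(ready & ~error) U error]: least fixpoint, start Z0 = {t1, t3, t4}, add states with some successor in Z. Z1 = {t1, t2, t3, t4, t5, t6}; fixed.
Sat(EF A[(ready & ~error) U error]) = {t1, t2, t3, t4, t5, t6}
E[error U EF A[(ready & ~error) U error]]: least fixpoint, start Z0 = Sat(EF A[(ready & ~error) U error]) = {t1, t2, t3, t4, t5, t6}, add states in Sat(error) with some successor in Z. Already a fixed point.
Sat(E[error U EF A[(ready & ~error) U error]]) = {t1, t2, t3, t4, t5, t6}
t5 ∈ Sat(E[error U EF A[(ready & ~error) U error]]) = {t1, t2, t3, t4, t5, t6}, so the formula holds at t5.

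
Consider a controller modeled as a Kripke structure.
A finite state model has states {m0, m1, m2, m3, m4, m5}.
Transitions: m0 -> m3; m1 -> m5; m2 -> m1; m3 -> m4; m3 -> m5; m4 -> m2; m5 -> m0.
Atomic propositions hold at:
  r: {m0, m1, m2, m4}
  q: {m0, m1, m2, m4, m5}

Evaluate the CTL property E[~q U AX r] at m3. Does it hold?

Yes

Sat(~q) = {m3}
Sat(AX r) = {s : every successor in {m0, m1, m2, m4}} = {m2, m4, m5}
E[~q U AX r]: least fixpoint, start Z0 = Sat(AX r) = {m2, m4, m5}, add states in Sat(~q) with some successor in Z. Z1 = {m2, m3, m4, m5}; fixed.
Sat(E[~q U AX r]) = {m2, m3, m4, m5}
m3 ∈ Sat(E[~q U AX r]) = {m2, m3, m4, m5}, so the formula holds at m3.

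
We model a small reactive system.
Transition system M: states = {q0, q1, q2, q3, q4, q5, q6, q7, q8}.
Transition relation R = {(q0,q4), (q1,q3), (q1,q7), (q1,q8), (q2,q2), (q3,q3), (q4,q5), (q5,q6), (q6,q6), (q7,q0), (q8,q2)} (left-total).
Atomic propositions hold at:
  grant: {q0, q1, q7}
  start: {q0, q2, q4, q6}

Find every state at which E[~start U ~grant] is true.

Sat(~start) = {q1, q3, q5, q7, q8}
Sat(~grant) = {q2, q3, q4, q5, q6, q8}
E[~start U ~grant]: least fixpoint, start Z0 = Sat(~grant) = {q2, q3, q4, q5, q6, q8}, add states in Sat(~start) with some successor in Z. Z1 = {q1, q2, q3, q4, q5, q6, q8}; fixed.
Sat(E[~start U ~grant]) = {q1, q2, q3, q4, q5, q6, q8}

{q1, q2, q3, q4, q5, q6, q8}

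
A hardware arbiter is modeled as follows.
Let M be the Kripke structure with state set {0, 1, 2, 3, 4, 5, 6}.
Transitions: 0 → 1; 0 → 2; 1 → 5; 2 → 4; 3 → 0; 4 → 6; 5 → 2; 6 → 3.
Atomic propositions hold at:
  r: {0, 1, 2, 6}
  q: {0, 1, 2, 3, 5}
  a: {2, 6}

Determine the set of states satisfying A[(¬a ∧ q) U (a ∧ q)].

{0, 1, 2, 3, 5}

Sat(¬a) = {0, 1, 3, 4, 5}
Sat(¬a ∧ q) = {0, 1, 3, 5}
Sat(a ∧ q) = {2}
A[(¬a ∧ q) U (a ∧ q)]: least fixpoint, start Z0 = Sat((a ∧ q)) = {2}, add states in Sat(¬a ∧ q) with every successor in Z. Z1 = {2, 5}; Z2 = {1, 2, 5}; Z3 = {0, 1, 2, 5}; Z4 = {0, 1, 2, 3, 5}; fixed.
Sat(A[(¬a ∧ q) U (a ∧ q)]) = {0, 1, 2, 3, 5}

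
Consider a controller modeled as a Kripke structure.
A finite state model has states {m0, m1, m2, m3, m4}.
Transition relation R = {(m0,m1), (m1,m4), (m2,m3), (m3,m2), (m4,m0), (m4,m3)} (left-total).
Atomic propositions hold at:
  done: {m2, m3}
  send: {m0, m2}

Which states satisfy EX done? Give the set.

{m2, m3, m4}

Sat(EX done) = {s : some successor in {m2, m3}} = {m2, m3, m4}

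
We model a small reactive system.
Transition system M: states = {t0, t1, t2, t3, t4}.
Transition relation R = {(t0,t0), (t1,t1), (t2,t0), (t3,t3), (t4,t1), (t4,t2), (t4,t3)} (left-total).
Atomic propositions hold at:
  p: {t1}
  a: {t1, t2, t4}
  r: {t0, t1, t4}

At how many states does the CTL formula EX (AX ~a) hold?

4

Sat(~a) = {t0, t3}
Sat(AX ~a) = {s : every successor in {t0, t3}} = {t0, t2, t3}
Sat(EX (AX ~a)) = {s : some successor in {t0, t2, t3}} = {t0, t2, t3, t4}
|Sat(EX (AX ~a))| = |{t0, t2, t3, t4}| = 4.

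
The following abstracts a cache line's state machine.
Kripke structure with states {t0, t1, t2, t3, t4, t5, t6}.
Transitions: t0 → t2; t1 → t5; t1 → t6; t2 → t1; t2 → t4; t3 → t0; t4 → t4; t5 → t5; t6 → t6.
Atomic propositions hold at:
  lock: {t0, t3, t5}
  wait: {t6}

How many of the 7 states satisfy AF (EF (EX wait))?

5

Sat(EX wait) = {s : some successor in {t6}} = {t1, t6}
EF (EX wait): least fixpoint, start Z0 = {t1, t6}, add states with some successor in Z. Z1 = {t1, t2, t6}; Z2 = {t0, t1, t2, t6}; Z3 = {t0, t1, t2, t3, t6}; fixed.
Sat(EF (EX wait)) = {t0, t1, t2, t3, t6}
AF (EF (EX wait)): least fixpoint, start Z0 = {t0, t1, t2, t3, t6}, add states with every successor in Z. Already a fixed point.
Sat(AF (EF (EX wait))) = {t0, t1, t2, t3, t6}
|Sat(AF (EF (EX wait)))| = |{t0, t1, t2, t3, t6}| = 5.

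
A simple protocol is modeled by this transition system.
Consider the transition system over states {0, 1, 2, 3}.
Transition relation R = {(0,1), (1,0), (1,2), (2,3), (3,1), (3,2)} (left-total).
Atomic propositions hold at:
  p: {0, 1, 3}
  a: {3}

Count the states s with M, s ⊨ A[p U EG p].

3

EG p: greatest fixpoint, start Z0 = {0, 1, 3}, keep only states in Sat with some successor in Z. Already a fixed point.
Sat(EG p) = {0, 1, 3}
A[p U EG p]: least fixpoint, start Z0 = Sat(EG p) = {0, 1, 3}, add states in Sat(p) with every successor in Z. Already a fixed point.
Sat(A[p U EG p]) = {0, 1, 3}
|Sat(A[p U EG p])| = |{0, 1, 3}| = 3.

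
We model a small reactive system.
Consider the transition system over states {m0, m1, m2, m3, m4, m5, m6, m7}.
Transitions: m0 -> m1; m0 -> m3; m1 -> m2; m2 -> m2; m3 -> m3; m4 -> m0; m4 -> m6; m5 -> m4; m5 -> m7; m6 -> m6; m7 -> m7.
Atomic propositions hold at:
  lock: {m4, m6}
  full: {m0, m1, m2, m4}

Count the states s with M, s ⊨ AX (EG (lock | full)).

Sat(lock | full) = {m0, m1, m2, m4, m6}
EG (lock | full): greatest fixpoint, start Z0 = {m0, m1, m2, m4, m6}, keep only states in Sat with some successor in Z. Already a fixed point.
Sat(EG (lock | full)) = {m0, m1, m2, m4, m6}
Sat(AX (EG (lock | full))) = {s : every successor in {m0, m1, m2, m4, m6}} = {m1, m2, m4, m6}
|Sat(AX (EG (lock | full)))| = |{m1, m2, m4, m6}| = 4.

4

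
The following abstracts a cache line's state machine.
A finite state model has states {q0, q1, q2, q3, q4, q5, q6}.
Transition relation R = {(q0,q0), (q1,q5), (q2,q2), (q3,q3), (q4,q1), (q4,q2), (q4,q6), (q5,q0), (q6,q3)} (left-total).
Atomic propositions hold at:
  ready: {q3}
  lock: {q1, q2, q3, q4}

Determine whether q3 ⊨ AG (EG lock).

EG lock: greatest fixpoint, start Z0 = {q1, q2, q3, q4}, keep only states in Sat with some successor in Z. Z1 = {q2, q3, q4}; fixed.
Sat(EG lock) = {q2, q3, q4}
AG (EG lock): greatest fixpoint, start Z0 = {q2, q3, q4}, keep only states in Sat with every successor in Z. Z1 = {q2, q3}; fixed.
Sat(AG (EG lock)) = {q2, q3}
q3 ∈ Sat(AG (EG lock)) = {q2, q3}, so the formula holds at q3.

Yes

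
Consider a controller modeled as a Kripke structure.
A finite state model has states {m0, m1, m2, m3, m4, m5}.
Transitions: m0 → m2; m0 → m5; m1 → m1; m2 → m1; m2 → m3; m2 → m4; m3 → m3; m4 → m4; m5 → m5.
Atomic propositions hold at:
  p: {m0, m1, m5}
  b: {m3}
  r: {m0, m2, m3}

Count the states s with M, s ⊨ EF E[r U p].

E[r U p]: least fixpoint, start Z0 = Sat(p) = {m0, m1, m5}, add states in Sat(r) with some successor in Z. Z1 = {m0, m1, m2, m5}; fixed.
Sat(E[r U p]) = {m0, m1, m2, m5}
EF E[r U p]: least fixpoint, start Z0 = {m0, m1, m2, m5}, add states with some successor in Z. Already a fixed point.
Sat(EF E[r U p]) = {m0, m1, m2, m5}
|Sat(EF E[r U p])| = |{m0, m1, m2, m5}| = 4.

4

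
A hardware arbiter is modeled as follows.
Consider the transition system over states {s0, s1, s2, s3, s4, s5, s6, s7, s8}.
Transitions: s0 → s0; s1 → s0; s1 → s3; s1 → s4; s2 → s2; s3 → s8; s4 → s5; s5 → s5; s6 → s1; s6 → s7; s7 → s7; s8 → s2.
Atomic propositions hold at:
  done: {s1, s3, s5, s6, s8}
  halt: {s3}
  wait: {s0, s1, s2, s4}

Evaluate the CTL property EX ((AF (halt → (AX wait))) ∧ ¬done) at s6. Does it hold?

Yes

Sat(AX wait) = {s : every successor in {s0, s1, s2, s4}} = {s0, s2, s8}
Sat(halt → (AX wait)) = {s0, s1, s2, s4, s5, s6, s7, s8}
AF (halt → (AX wait)): least fixpoint, start Z0 = {s0, s1, s2, s4, s5, s6, s7, s8}, add states with every successor in Z. Z1 = {s0, s1, s2, s3, s4, s5, s6, s7, s8}; fixed.
Sat(AF (halt → (AX wait))) = {s0, s1, s2, s3, s4, s5, s6, s7, s8}
Sat(¬done) = {s0, s2, s4, s7}
Sat((AF (halt → (AX wait))) ∧ ¬done) = {s0, s2, s4, s7}
Sat(EX ((AF (halt → (AX wait))) ∧ ¬done)) = {s : some successor in {s0, s2, s4, s7}} = {s0, s1, s2, s6, s7, s8}
s6 ∈ Sat(EX ((AF (halt → (AX wait))) ∧ ¬done)) = {s0, s1, s2, s6, s7, s8}, so the formula holds at s6.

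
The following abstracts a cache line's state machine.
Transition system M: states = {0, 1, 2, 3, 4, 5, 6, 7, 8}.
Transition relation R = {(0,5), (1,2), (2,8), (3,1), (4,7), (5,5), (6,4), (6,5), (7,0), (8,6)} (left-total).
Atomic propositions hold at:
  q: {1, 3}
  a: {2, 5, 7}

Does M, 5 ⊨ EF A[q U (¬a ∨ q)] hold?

Sat(¬a) = {0, 1, 3, 4, 6, 8}
Sat(¬a ∨ q) = {0, 1, 3, 4, 6, 8}
A[q U (¬a ∨ q)]: least fixpoint, start Z0 = Sat((¬a ∨ q)) = {0, 1, 3, 4, 6, 8}, add states in Sat(q) with every successor in Z. Already a fixed point.
Sat(A[q U (¬a ∨ q)]) = {0, 1, 3, 4, 6, 8}
EF A[q U (¬a ∨ q)]: least fixpoint, start Z0 = {0, 1, 3, 4, 6, 8}, add states with some successor in Z. Z1 = {0, 1, 2, 3, 4, 6, 7, 8}; fixed.
Sat(EF A[q U (¬a ∨ q)]) = {0, 1, 2, 3, 4, 6, 7, 8}
5 ∉ Sat(EF A[q U (¬a ∨ q)]) = {0, 1, 2, 3, 4, 6, 7, 8}, so the formula does not hold at 5.

No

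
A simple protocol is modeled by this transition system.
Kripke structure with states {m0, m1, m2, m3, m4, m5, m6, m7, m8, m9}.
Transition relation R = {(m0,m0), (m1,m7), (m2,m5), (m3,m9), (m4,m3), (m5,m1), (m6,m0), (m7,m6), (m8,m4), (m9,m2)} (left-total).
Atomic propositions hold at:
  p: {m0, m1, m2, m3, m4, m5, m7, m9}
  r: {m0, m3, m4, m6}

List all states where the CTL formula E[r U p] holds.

E[r U p]: least fixpoint, start Z0 = Sat(p) = {m0, m1, m2, m3, m4, m5, m7, m9}, add states in Sat(r) with some successor in Z. Z1 = {m0, m1, m2, m3, m4, m5, m6, m7, m9}; fixed.
Sat(E[r U p]) = {m0, m1, m2, m3, m4, m5, m6, m7, m9}

{m0, m1, m2, m3, m4, m5, m6, m7, m9}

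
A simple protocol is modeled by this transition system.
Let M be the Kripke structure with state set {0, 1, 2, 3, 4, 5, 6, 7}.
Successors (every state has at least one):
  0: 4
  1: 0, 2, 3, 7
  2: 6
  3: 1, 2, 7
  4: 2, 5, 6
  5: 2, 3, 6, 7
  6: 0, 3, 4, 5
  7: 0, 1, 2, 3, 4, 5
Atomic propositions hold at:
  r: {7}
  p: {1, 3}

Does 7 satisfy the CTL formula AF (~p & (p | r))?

Yes

Sat(~p) = {0, 2, 4, 5, 6, 7}
Sat(p | r) = {1, 3, 7}
Sat(~p & (p | r)) = {7}
AF (~p & (p | r)): least fixpoint, start Z0 = {7}, add states with every successor in Z. Already a fixed point.
Sat(AF (~p & (p | r))) = {7}
7 ∈ Sat(AF (~p & (p | r))) = {7}, so the formula holds at 7.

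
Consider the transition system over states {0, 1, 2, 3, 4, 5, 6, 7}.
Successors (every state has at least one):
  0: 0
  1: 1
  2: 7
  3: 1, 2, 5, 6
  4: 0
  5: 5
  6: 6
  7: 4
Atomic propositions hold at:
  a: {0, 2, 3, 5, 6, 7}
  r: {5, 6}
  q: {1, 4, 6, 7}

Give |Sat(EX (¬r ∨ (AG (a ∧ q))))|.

7

Sat(¬r) = {0, 1, 2, 3, 4, 7}
Sat(a ∧ q) = {6, 7}
AG (a ∧ q): greatest fixpoint, start Z0 = {6, 7}, keep only states in Sat with every successor in Z. Z1 = {6}; fixed.
Sat(AG (a ∧ q)) = {6}
Sat(¬r ∨ (AG (a ∧ q))) = {0, 1, 2, 3, 4, 6, 7}
Sat(EX (¬r ∨ (AG (a ∧ q)))) = {s : some successor in {0, 1, 2, 3, 4, 6, 7}} = {0, 1, 2, 3, 4, 6, 7}
|Sat(EX (¬r ∨ (AG (a ∧ q))))| = |{0, 1, 2, 3, 4, 6, 7}| = 7.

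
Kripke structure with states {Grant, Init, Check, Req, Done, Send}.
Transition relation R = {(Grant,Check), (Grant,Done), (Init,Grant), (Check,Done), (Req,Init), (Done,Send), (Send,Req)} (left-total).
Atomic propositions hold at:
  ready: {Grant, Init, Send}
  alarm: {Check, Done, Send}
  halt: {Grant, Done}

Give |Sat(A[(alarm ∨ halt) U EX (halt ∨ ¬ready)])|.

Sat(alarm ∨ halt) = {Grant, Check, Done, Send}
Sat(¬ready) = {Check, Req, Done}
Sat(halt ∨ ¬ready) = {Grant, Check, Req, Done}
Sat(EX (halt ∨ ¬ready)) = {s : some successor in {Grant, Check, Req, Done}} = {Grant, Init, Check, Send}
A[(alarm ∨ halt) U EX (halt ∨ ¬ready)]: least fixpoint, start Z0 = Sat(EX (halt ∨ ¬ready)) = {Grant, Init, Check, Send}, add states in Sat(alarm ∨ halt) with every successor in Z. Z1 = {Grant, Init, Check, Done, Send}; fixed.
Sat(A[(alarm ∨ halt) U EX (halt ∨ ¬ready)]) = {Grant, Init, Check, Done, Send}
|Sat(A[(alarm ∨ halt) U EX (halt ∨ ¬ready)])| = |{Grant, Init, Check, Done, Send}| = 5.

5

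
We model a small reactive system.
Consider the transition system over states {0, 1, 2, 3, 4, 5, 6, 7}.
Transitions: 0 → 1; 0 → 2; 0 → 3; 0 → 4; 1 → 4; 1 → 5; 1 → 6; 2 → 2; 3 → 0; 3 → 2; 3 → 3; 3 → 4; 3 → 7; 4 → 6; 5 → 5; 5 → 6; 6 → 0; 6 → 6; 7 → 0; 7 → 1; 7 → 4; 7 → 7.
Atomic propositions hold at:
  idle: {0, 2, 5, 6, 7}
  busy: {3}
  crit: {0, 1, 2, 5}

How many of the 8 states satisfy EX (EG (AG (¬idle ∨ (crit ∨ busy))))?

Sat(¬idle) = {1, 3, 4}
Sat(crit ∨ busy) = {0, 1, 2, 3, 5}
Sat(¬idle ∨ (crit ∨ busy)) = {0, 1, 2, 3, 4, 5}
AG (¬idle ∨ (crit ∨ busy)): greatest fixpoint, start Z0 = {0, 1, 2, 3, 4, 5}, keep only states in Sat with every successor in Z. Z1 = {0, 2}; Z2 = {2}; fixed.
Sat(AG (¬idle ∨ (crit ∨ busy))) = {2}
EG (AG (¬idle ∨ (crit ∨ busy))): greatest fixpoint, start Z0 = {2}, keep only states in Sat with some successor in Z. Already a fixed point.
Sat(EG (AG (¬idle ∨ (crit ∨ busy)))) = {2}
Sat(EX (EG (AG (¬idle ∨ (crit ∨ busy))))) = {s : some successor in {2}} = {0, 2, 3}
|Sat(EX (EG (AG (¬idle ∨ (crit ∨ busy)))))| = |{0, 2, 3}| = 3.

3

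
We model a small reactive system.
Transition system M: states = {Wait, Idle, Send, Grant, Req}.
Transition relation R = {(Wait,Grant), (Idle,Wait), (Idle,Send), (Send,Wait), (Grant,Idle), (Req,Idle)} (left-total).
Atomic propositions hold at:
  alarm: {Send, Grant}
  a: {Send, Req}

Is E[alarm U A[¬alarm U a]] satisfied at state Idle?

No

Sat(¬alarm) = {Wait, Idle, Req}
A[¬alarm U a]: least fixpoint, start Z0 = Sat(a) = {Send, Req}, add states in Sat(¬alarm) with every successor in Z. Already a fixed point.
Sat(A[¬alarm U a]) = {Send, Req}
E[alarm U A[¬alarm U a]]: least fixpoint, start Z0 = Sat(A[¬alarm U a]) = {Send, Req}, add states in Sat(alarm) with some successor in Z. Already a fixed point.
Sat(E[alarm U A[¬alarm U a]]) = {Send, Req}
Idle ∉ Sat(E[alarm U A[¬alarm U a]]) = {Send, Req}, so the formula does not hold at Idle.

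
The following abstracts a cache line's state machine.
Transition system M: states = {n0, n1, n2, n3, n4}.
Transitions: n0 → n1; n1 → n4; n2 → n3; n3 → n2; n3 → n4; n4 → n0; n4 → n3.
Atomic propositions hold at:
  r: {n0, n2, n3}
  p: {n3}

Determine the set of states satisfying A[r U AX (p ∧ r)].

{n2}

Sat(p ∧ r) = {n3}
Sat(AX (p ∧ r)) = {s : every successor in {n3}} = {n2}
A[r U AX (p ∧ r)]: least fixpoint, start Z0 = Sat(AX (p ∧ r)) = {n2}, add states in Sat(r) with every successor in Z. Already a fixed point.
Sat(A[r U AX (p ∧ r)]) = {n2}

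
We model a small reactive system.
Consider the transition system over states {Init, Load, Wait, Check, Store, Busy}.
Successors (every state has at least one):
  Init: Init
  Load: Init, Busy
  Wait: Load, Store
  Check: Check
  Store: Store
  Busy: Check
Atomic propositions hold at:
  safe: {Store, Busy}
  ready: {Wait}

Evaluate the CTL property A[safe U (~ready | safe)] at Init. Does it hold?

Yes

Sat(~ready) = {Init, Load, Check, Store, Busy}
Sat(~ready | safe) = {Init, Load, Check, Store, Busy}
A[safe U (~ready | safe)]: least fixpoint, start Z0 = Sat((~ready | safe)) = {Init, Load, Check, Store, Busy}, add states in Sat(safe) with every successor in Z. Already a fixed point.
Sat(A[safe U (~ready | safe)]) = {Init, Load, Check, Store, Busy}
Init ∈ Sat(A[safe U (~ready | safe)]) = {Init, Load, Check, Store, Busy}, so the formula holds at Init.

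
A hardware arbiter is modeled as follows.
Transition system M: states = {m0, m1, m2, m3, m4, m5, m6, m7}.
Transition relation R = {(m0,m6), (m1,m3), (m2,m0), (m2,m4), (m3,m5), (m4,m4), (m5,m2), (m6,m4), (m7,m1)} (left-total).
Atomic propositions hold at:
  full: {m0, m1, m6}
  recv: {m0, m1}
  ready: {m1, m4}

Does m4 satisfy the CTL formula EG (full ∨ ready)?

Yes

Sat(full ∨ ready) = {m0, m1, m4, m6}
EG (full ∨ ready): greatest fixpoint, start Z0 = {m0, m1, m4, m6}, keep only states in Sat with some successor in Z. Z1 = {m0, m4, m6}; fixed.
Sat(EG (full ∨ ready)) = {m0, m4, m6}
m4 ∈ Sat(EG (full ∨ ready)) = {m0, m4, m6}, so the formula holds at m4.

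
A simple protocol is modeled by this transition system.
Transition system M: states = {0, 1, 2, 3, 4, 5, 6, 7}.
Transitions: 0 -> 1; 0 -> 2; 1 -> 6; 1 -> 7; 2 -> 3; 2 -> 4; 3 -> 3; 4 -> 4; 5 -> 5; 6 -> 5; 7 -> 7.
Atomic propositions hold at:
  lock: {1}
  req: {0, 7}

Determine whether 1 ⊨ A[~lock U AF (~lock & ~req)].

No

Sat(~lock) = {0, 2, 3, 4, 5, 6, 7}
Sat(~req) = {1, 2, 3, 4, 5, 6}
Sat(~lock & ~req) = {2, 3, 4, 5, 6}
AF (~lock & ~req): least fixpoint, start Z0 = {2, 3, 4, 5, 6}, add states with every successor in Z. Already a fixed point.
Sat(AF (~lock & ~req)) = {2, 3, 4, 5, 6}
A[~lock U AF (~lock & ~req)]: least fixpoint, start Z0 = Sat(AF (~lock & ~req)) = {2, 3, 4, 5, 6}, add states in Sat(~lock) with every successor in Z. Already a fixed point.
Sat(A[~lock U AF (~lock & ~req)]) = {2, 3, 4, 5, 6}
1 ∉ Sat(A[~lock U AF (~lock & ~req)]) = {2, 3, 4, 5, 6}, so the formula does not hold at 1.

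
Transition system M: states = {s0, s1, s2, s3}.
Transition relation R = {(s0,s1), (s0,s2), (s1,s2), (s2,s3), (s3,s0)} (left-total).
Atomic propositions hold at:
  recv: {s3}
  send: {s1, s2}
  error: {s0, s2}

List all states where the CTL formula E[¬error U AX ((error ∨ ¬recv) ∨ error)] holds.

{s0, s1, s3}

Sat(¬error) = {s1, s3}
Sat(¬recv) = {s0, s1, s2}
Sat(error ∨ ¬recv) = {s0, s1, s2}
Sat((error ∨ ¬recv) ∨ error) = {s0, s1, s2}
Sat(AX ((error ∨ ¬recv) ∨ error)) = {s : every successor in {s0, s1, s2}} = {s0, s1, s3}
E[¬error U AX ((error ∨ ¬recv) ∨ error)]: least fixpoint, start Z0 = Sat(AX ((error ∨ ¬recv) ∨ error)) = {s0, s1, s3}, add states in Sat(¬error) with some successor in Z. Already a fixed point.
Sat(E[¬error U AX ((error ∨ ¬recv) ∨ error)]) = {s0, s1, s3}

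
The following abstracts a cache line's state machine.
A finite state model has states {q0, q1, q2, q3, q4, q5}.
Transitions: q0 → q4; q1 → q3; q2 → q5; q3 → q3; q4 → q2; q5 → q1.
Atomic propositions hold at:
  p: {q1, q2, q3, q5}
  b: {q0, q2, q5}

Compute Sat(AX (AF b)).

{q0, q2, q4}

AF b: least fixpoint, start Z0 = {q0, q2, q5}, add states with every successor in Z. Z1 = {q0, q2, q4, q5}; fixed.
Sat(AF b) = {q0, q2, q4, q5}
Sat(AX (AF b)) = {s : every successor in {q0, q2, q4, q5}} = {q0, q2, q4}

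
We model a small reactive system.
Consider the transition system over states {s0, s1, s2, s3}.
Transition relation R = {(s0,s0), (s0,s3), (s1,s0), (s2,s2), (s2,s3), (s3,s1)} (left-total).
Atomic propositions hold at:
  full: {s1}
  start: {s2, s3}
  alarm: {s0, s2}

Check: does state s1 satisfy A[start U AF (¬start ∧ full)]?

Yes

Sat(¬start) = {s0, s1}
Sat(¬start ∧ full) = {s1}
AF (¬start ∧ full): least fixpoint, start Z0 = {s1}, add states with every successor in Z. Z1 = {s1, s3}; fixed.
Sat(AF (¬start ∧ full)) = {s1, s3}
A[start U AF (¬start ∧ full)]: least fixpoint, start Z0 = Sat(AF (¬start ∧ full)) = {s1, s3}, add states in Sat(start) with every successor in Z. Already a fixed point.
Sat(A[start U AF (¬start ∧ full)]) = {s1, s3}
s1 ∈ Sat(A[start U AF (¬start ∧ full)]) = {s1, s3}, so the formula holds at s1.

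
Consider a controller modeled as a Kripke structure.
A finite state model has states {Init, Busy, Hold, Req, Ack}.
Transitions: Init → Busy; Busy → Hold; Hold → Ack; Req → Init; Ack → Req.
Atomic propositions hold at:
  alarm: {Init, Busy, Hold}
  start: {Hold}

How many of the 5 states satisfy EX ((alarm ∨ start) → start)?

3

Sat(alarm ∨ start) = {Init, Busy, Hold}
Sat((alarm ∨ start) → start) = {Hold, Req, Ack}
Sat(EX ((alarm ∨ start) → start)) = {s : some successor in {Hold, Req, Ack}} = {Busy, Hold, Ack}
|Sat(EX ((alarm ∨ start) → start))| = |{Busy, Hold, Ack}| = 3.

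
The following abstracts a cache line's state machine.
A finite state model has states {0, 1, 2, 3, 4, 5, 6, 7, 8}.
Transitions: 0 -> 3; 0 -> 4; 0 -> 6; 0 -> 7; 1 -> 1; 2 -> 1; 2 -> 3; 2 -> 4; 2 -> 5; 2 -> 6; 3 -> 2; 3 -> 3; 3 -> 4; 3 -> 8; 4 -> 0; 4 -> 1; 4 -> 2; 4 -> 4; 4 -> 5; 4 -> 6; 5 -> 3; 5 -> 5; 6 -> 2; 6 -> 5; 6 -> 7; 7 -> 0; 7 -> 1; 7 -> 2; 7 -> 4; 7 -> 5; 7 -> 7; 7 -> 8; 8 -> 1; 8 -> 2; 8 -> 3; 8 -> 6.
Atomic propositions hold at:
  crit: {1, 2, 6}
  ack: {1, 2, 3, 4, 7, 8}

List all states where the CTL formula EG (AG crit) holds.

AG crit: greatest fixpoint, start Z0 = {1, 2, 6}, keep only states in Sat with every successor in Z. Z1 = {1}; fixed.
Sat(AG crit) = {1}
EG (AG crit): greatest fixpoint, start Z0 = {1}, keep only states in Sat with some successor in Z. Already a fixed point.
Sat(EG (AG crit)) = {1}

{1}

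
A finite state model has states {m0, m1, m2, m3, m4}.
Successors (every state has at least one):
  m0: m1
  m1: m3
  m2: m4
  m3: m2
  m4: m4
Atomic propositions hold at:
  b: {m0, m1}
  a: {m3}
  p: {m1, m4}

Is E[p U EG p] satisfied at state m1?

EG p: greatest fixpoint, start Z0 = {m1, m4}, keep only states in Sat with some successor in Z. Z1 = {m4}; fixed.
Sat(EG p) = {m4}
E[p U EG p]: least fixpoint, start Z0 = Sat(EG p) = {m4}, add states in Sat(p) with some successor in Z. Already a fixed point.
Sat(E[p U EG p]) = {m4}
m1 ∉ Sat(E[p U EG p]) = {m4}, so the formula does not hold at m1.

No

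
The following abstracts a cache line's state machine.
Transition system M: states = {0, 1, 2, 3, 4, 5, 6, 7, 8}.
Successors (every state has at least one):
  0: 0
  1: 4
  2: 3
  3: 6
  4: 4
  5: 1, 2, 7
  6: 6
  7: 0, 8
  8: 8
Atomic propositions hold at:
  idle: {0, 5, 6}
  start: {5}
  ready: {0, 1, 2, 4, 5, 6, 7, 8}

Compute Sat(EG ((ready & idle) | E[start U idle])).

Sat(ready & idle) = {0, 5, 6}
E[start U idle]: least fixpoint, start Z0 = Sat(idle) = {0, 5, 6}, add states in Sat(start) with some successor in Z. Already a fixed point.
Sat(E[start U idle]) = {0, 5, 6}
Sat((ready & idle) | E[start U idle]) = {0, 5, 6}
EG ((ready & idle) | E[start U idle]): greatest fixpoint, start Z0 = {0, 5, 6}, keep only states in Sat with some successor in Z. Z1 = {0, 6}; fixed.
Sat(EG ((ready & idle) | E[start U idle])) = {0, 6}

{0, 6}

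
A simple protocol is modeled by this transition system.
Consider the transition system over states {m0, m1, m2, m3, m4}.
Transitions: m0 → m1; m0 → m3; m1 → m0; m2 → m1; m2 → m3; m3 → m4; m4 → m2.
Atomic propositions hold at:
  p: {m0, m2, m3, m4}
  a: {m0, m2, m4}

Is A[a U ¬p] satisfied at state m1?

Sat(¬p) = {m1}
A[a U ¬p]: least fixpoint, start Z0 = Sat(¬p) = {m1}, add states in Sat(a) with every successor in Z. Already a fixed point.
Sat(A[a U ¬p]) = {m1}
m1 ∈ Sat(A[a U ¬p]) = {m1}, so the formula holds at m1.

Yes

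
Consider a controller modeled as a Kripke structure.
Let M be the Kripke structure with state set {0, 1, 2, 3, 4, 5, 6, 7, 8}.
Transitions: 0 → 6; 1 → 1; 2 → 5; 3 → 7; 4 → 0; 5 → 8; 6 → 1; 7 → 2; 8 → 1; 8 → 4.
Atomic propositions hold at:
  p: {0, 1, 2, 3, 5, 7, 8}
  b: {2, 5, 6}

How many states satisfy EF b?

EF b: least fixpoint, start Z0 = {2, 5, 6}, add states with some successor in Z. Z1 = {0, 2, 5, 6, 7}; Z2 = {0, 2, 3, 4, 5, 6, 7}; Z3 = {0, 2, 3, 4, 5, 6, 7, 8}; fixed.
Sat(EF b) = {0, 2, 3, 4, 5, 6, 7, 8}
|Sat(EF b)| = |{0, 2, 3, 4, 5, 6, 7, 8}| = 8.

8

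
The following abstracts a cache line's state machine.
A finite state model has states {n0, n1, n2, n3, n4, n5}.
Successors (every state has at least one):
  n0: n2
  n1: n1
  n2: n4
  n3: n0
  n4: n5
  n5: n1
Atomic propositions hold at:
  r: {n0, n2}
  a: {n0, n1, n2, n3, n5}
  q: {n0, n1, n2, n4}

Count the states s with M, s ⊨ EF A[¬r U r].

Sat(¬r) = {n1, n3, n4, n5}
A[¬r U r]: least fixpoint, start Z0 = Sat(r) = {n0, n2}, add states in Sat(¬r) with every successor in Z. Z1 = {n0, n2, n3}; fixed.
Sat(A[¬r U r]) = {n0, n2, n3}
EF A[¬r U r]: least fixpoint, start Z0 = {n0, n2, n3}, add states with some successor in Z. Already a fixed point.
Sat(EF A[¬r U r]) = {n0, n2, n3}
|Sat(EF A[¬r U r])| = |{n0, n2, n3}| = 3.

3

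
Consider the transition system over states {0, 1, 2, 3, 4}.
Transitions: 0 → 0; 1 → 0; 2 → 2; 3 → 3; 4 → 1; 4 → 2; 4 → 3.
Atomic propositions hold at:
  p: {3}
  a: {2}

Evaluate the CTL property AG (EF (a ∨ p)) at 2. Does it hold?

Sat(a ∨ p) = {2, 3}
EF (a ∨ p): least fixpoint, start Z0 = {2, 3}, add states with some successor in Z. Z1 = {2, 3, 4}; fixed.
Sat(EF (a ∨ p)) = {2, 3, 4}
AG (EF (a ∨ p)): greatest fixpoint, start Z0 = {2, 3, 4}, keep only states in Sat with every successor in Z. Z1 = {2, 3}; fixed.
Sat(AG (EF (a ∨ p))) = {2, 3}
2 ∈ Sat(AG (EF (a ∨ p))) = {2, 3}, so the formula holds at 2.

Yes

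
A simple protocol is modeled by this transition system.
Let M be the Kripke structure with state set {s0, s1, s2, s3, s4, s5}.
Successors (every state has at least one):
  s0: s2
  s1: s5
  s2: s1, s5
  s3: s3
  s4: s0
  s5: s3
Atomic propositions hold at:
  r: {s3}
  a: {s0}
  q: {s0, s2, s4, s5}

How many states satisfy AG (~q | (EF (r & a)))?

Sat(~q) = {s1, s3}
Sat(r & a) = ∅
EF (r & a): least fixpoint, start Z0 = ∅, add states with some successor in Z. Already a fixed point.
Sat(EF (r & a)) = ∅
Sat(~q | (EF (r & a))) = {s1, s3}
AG (~q | (EF (r & a))): greatest fixpoint, start Z0 = {s1, s3}, keep only states in Sat with every successor in Z. Z1 = {s3}; fixed.
Sat(AG (~q | (EF (r & a)))) = {s3}
|Sat(AG (~q | (EF (r & a))))| = |{s3}| = 1.

1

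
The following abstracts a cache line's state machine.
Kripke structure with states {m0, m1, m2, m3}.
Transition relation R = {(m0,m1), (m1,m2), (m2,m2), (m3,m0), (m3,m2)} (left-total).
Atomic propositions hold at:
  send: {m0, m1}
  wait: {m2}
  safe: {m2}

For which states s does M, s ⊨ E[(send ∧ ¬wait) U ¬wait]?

Sat(¬wait) = {m0, m1, m3}
Sat(send ∧ ¬wait) = {m0, m1}
E[(send ∧ ¬wait) U ¬wait]: least fixpoint, start Z0 = Sat(¬wait) = {m0, m1, m3}, add states in Sat(send ∧ ¬wait) with some successor in Z. Already a fixed point.
Sat(E[(send ∧ ¬wait) U ¬wait]) = {m0, m1, m3}

{m0, m1, m3}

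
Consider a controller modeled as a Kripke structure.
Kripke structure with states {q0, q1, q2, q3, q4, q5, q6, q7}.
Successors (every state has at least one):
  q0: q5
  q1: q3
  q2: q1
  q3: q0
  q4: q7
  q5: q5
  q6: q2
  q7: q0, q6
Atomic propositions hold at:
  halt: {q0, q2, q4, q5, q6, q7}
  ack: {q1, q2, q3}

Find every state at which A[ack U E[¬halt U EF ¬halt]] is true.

Sat(¬halt) = {q1, q3}
EF ¬halt: least fixpoint, start Z0 = {q1, q3}, add states with some successor in Z. Z1 = {q1, q2, q3}; Z2 = {q1, q2, q3, q6}; Z3 = {q1, q2, q3, q6, q7}; Z4 = {q1, q2, q3, q4, q6, q7}; fixed.
Sat(EF ¬halt) = {q1, q2, q3, q4, q6, q7}
E[¬halt U EF ¬halt]: least fixpoint, start Z0 = Sat(EF ¬halt) = {q1, q2, q3, q4, q6, q7}, add states in Sat(¬halt) with some successor in Z. Already a fixed point.
Sat(E[¬halt U EF ¬halt]) = {q1, q2, q3, q4, q6, q7}
A[ack U E[¬halt U EF ¬halt]]: least fixpoint, start Z0 = Sat(E[¬halt U EF ¬halt]) = {q1, q2, q3, q4, q6, q7}, add states in Sat(ack) with every successor in Z. Already a fixed point.
Sat(A[ack U E[¬halt U EF ¬halt]]) = {q1, q2, q3, q4, q6, q7}

{q1, q2, q3, q4, q6, q7}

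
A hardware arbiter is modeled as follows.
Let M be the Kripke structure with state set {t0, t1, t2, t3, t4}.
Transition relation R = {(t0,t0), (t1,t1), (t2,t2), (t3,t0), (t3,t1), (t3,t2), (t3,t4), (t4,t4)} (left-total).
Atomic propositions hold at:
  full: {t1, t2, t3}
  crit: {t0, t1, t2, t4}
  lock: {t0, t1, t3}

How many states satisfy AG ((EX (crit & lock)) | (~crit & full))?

2

Sat(crit & lock) = {t0, t1}
Sat(EX (crit & lock)) = {s : some successor in {t0, t1}} = {t0, t1, t3}
Sat(~crit) = {t3}
Sat(~crit & full) = {t3}
Sat((EX (crit & lock)) | (~crit & full)) = {t0, t1, t3}
AG ((EX (crit & lock)) | (~crit & full)): greatest fixpoint, start Z0 = {t0, t1, t3}, keep only states in Sat with every successor in Z. Z1 = {t0, t1}; fixed.
Sat(AG ((EX (crit & lock)) | (~crit & full))) = {t0, t1}
|Sat(AG ((EX (crit & lock)) | (~crit & full)))| = |{t0, t1}| = 2.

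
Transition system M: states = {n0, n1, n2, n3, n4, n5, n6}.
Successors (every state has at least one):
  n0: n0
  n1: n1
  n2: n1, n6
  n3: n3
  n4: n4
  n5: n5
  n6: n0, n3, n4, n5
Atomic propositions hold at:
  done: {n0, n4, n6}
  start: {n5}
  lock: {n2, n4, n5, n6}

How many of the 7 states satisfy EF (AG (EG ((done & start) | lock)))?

Sat(done & start) = ∅
Sat((done & start) | lock) = {n2, n4, n5, n6}
EG ((done & start) | lock): greatest fixpoint, start Z0 = {n2, n4, n5, n6}, keep only states in Sat with some successor in Z. Already a fixed point.
Sat(EG ((done & start) | lock)) = {n2, n4, n5, n6}
AG (EG ((done & start) | lock)): greatest fixpoint, start Z0 = {n2, n4, n5, n6}, keep only states in Sat with every successor in Z. Z1 = {n4, n5}; fixed.
Sat(AG (EG ((done & start) | lock))) = {n4, n5}
EF (AG (EG ((done & start) | lock))): least fixpoint, start Z0 = {n4, n5}, add states with some successor in Z. Z1 = {n4, n5, n6}; Z2 = {n2, n4, n5, n6}; fixed.
Sat(EF (AG (EG ((done & start) | lock)))) = {n2, n4, n5, n6}
|Sat(EF (AG (EG ((done & start) | lock))))| = |{n2, n4, n5, n6}| = 4.

4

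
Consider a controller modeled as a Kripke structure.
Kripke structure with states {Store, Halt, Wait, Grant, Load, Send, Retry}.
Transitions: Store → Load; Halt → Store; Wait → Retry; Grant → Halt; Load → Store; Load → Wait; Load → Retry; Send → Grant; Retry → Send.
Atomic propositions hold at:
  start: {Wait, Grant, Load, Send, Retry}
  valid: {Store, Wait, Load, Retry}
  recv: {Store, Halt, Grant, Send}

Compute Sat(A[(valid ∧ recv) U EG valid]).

Sat(valid ∧ recv) = {Store}
EG valid: greatest fixpoint, start Z0 = {Store, Wait, Load, Retry}, keep only states in Sat with some successor in Z. Z1 = {Store, Wait, Load}; Z2 = {Store, Load}; fixed.
Sat(EG valid) = {Store, Load}
A[(valid ∧ recv) U EG valid]: least fixpoint, start Z0 = Sat(EG valid) = {Store, Load}, add states in Sat(valid ∧ recv) with every successor in Z. Already a fixed point.
Sat(A[(valid ∧ recv) U EG valid]) = {Store, Load}

{Store, Load}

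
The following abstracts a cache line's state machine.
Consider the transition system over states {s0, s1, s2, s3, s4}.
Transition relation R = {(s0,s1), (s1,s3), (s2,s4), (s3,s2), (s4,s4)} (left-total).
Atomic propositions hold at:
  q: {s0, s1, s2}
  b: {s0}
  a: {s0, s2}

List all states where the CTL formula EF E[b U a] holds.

E[b U a]: least fixpoint, start Z0 = Sat(a) = {s0, s2}, add states in Sat(b) with some successor in Z. Already a fixed point.
Sat(E[b U a]) = {s0, s2}
EF E[b U a]: least fixpoint, start Z0 = {s0, s2}, add states with some successor in Z. Z1 = {s0, s2, s3}; Z2 = {s0, s1, s2, s3}; fixed.
Sat(EF E[b U a]) = {s0, s1, s2, s3}

{s0, s1, s2, s3}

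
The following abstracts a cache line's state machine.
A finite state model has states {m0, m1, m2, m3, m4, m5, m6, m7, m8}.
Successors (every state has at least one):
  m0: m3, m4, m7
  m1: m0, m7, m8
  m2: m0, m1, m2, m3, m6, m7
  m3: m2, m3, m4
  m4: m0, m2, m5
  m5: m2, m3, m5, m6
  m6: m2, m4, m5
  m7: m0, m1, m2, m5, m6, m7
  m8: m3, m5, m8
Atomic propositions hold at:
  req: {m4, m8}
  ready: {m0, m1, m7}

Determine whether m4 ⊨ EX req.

No

Sat(EX req) = {s : some successor in {m4, m8}} = {m0, m1, m3, m6, m8}
m4 ∉ Sat(EX req) = {m0, m1, m3, m6, m8}, so the formula does not hold at m4.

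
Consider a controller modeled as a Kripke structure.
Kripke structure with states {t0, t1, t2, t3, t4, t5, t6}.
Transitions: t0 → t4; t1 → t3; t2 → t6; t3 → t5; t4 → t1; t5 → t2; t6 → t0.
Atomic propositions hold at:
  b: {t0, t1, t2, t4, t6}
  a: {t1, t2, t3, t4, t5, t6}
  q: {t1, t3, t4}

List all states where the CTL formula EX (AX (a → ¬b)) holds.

Sat(¬b) = {t3, t5}
Sat(a → ¬b) = {t0, t3, t5}
Sat(AX (a → ¬b)) = {s : every successor in {t0, t3, t5}} = {t1, t3, t6}
Sat(EX (AX (a → ¬b))) = {s : some successor in {t1, t3, t6}} = {t1, t2, t4}

{t1, t2, t4}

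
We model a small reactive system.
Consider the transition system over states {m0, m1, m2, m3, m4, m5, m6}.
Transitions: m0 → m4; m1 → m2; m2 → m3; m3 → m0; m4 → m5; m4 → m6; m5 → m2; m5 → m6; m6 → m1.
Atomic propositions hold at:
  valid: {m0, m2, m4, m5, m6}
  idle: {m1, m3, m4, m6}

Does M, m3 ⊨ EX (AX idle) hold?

Yes

Sat(AX idle) = {s : every successor in {m1, m3, m4, m6}} = {m0, m2, m6}
Sat(EX (AX idle)) = {s : some successor in {m0, m2, m6}} = {m1, m3, m4, m5}
m3 ∈ Sat(EX (AX idle)) = {m1, m3, m4, m5}, so the formula holds at m3.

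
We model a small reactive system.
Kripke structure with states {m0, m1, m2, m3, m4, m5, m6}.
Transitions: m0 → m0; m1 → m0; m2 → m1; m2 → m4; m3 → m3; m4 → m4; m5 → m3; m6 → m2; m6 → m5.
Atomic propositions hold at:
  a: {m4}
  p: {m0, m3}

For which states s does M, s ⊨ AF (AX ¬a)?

{m0, m1, m3, m5, m6}

Sat(¬a) = {m0, m1, m2, m3, m5, m6}
Sat(AX ¬a) = {s : every successor in {m0, m1, m2, m3, m5, m6}} = {m0, m1, m3, m5, m6}
AF (AX ¬a): least fixpoint, start Z0 = {m0, m1, m3, m5, m6}, add states with every successor in Z. Already a fixed point.
Sat(AF (AX ¬a)) = {m0, m1, m3, m5, m6}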